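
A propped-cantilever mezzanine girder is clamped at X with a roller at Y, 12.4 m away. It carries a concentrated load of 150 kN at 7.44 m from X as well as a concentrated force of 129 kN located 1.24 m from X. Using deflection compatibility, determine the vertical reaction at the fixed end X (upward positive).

Take the reaction at Y as the redundant and release it; the primary structure is a cantilever fixed at X.
Downward deflection at the released point Y due to the loads:
  point load 150 at a = 7.44: Pa²(3L − a)/(6EI) = 41183/EI
  point load 129 at a = 1.24: Pa²(3L − a)/(6EI) = 1189/EI
  δ_0 = 42372/EI
Tip deflection under a unit load at Y: L³/(3EI) = 635.5/EI.
Compatibility at Y: δ_0 − R_Y·δ_{YY} = 0, so R_Y = 42372/635.5 = 66.67 kN.
Vertical equilibrium: R_X = ΣP − R_Y = 279 − 66.67 = 212.3 kN.

R_X = 212.3 kN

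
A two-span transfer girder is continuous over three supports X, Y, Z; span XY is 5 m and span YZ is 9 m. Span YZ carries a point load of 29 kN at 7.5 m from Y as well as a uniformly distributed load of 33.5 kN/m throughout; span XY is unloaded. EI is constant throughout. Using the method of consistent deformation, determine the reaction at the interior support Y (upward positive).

R_Y = 227.7 kN

Insert a hinge at Y; M_Y is the redundant, and each span becomes simply supported.
End slopes at the hinge Y, treating each span as simply supported:
  span YZ: point load 29 at a = 7.5: Pab(L + b)/(6LEI) = 63.44/EI
  span YZ: UDL 33.5: wL³/(24EI) = 1018/EI
  relative rotation θ_0 = (0 + 1081)/EI = 1081/EI
A unit hogging moment at Y produces rotation L₁/(3EI) + L₂/(3EI) = 4.667/EI.
Slope continuity at Y: θ_0 = M_Y·4.667/EI, so M_Y = 1081/4.667 = 231.6 kN·m (hogging).
Span XY, ΣM about X with M_Y applied at Y: R_Y^{XY}·5 = 0 + 231.6, so R_Y^{XY} = 46.33 kN and R_X = 0 − 46.33 = -46.33 kN.
Span YZ, ΣM about Z: R_Y^{YZ}·9 = 1400 + 231.6, so R_Y^{YZ} = 181.3 kN and R_Z = 330.5 − 181.3 = 149.2 kN.
R_Y = 46.33 + 181.3 = 227.7 kN.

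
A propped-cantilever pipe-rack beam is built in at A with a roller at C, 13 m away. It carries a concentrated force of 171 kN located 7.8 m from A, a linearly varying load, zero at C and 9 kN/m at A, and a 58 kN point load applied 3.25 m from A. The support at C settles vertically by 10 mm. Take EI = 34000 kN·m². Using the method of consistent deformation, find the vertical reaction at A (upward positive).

R_A = 197.4 kN

Release the roller at C. Primary structure: cantilever fixed at A.
Free-end deflection of the primary structure under the applied loading (downward +):
  point load 171 at a = 7.8: Pa²(3L − a)/(6EI) = 54099/EI
  triangular load, peak 9 at the fixed end: w₀L⁴/(30EI) = 8568/EI
  point load 58 at a = 3.25: Pa²(3L − a)/(6EI) = 3650/EI
  δ_0 = 66317/EI
Tip deflection under a unit load at C: L³/(3EI) = 732.3/EI.
With EI = 34000 kN·m²: δ_0 = 1.9505 m and δ_{CC} = 0.021539 m/kN.
Compatibility — the beam at C must follow the support down by 0.01 m: δ_0 − R_C·δ_{CC} = 0.01, so R_C = (1.9505 − 0.01)/0.021539 = 90.09 kN.
Vertical equilibrium: R_A = ΣP − R_C = 287.5 − 90.09 = 197.4 kN.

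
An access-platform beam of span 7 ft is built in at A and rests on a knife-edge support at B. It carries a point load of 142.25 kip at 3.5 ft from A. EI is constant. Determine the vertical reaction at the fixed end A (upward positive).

R_A = 97.8 kip

Remove the prop at B; the released (primary) structure is a cantilever built in at A.
Free-end deflection of the primary structure under the applied loading (downward +):
  point load 142.25 at a = 3.5: Pa²(3L − a)/(6EI) = 5082/EI
Tip deflection under a unit load at B: L³/(3EI) = 114.3/EI.
The prop prevents deflection at B: R_B = δ_0/δ_{BB} = 5082/114.3 = 44.45 kip.
Vertical equilibrium: R_A = ΣP − R_B = 142.2 − 44.45 = 97.8 kip.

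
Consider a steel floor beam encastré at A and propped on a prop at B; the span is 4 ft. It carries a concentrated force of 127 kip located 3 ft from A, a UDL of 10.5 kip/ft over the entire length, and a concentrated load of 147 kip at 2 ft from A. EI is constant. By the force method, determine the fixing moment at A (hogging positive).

M_A = 190.8 kip·ft

Release the roller at B. Primary structure: cantilever fixed at A.
Deflection at B on the released cantilever, summing each load's contribution:
  point load 127 at a = 3: Pa²(3L − a)/(6EI) = 1714/EI
  UDL 10.5: wL⁴/(8EI) = 336/EI
  point load 147 at a = 2: Pa²(3L − a)/(6EI) = 980/EI
  δ_0 = 3030/EI
Tip deflection under a unit load at B: L³/(3EI) = 21.33/EI.
The prop prevents deflection at B: R_B = δ_0/δ_{BB} = 3030/21.33 = 142.1 kip.
Moment equilibrium about A: M_A = Σ(load moments about A) − R_B·L = 759 − 142.1×4 = 190.8 kip·ft.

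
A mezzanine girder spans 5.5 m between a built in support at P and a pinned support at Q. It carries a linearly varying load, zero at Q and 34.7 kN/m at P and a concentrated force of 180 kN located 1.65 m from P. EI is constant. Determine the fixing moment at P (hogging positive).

M_P = 246.7 kN·m

Choose R_Q as the redundant. The primary structure is the cantilever fixed at P.
Primary-structure tip deflection at Q by superposition:
  triangular load, peak 34.7 at the fixed end: w₀L⁴/(30EI) = 1058/EI
  point load 180 at a = 1.65: Pa²(3L − a)/(6EI) = 1213/EI
  δ_0 = 2271/EI
Tip deflection under a unit load at Q: L³/(3EI) = 55.46/EI.
Compatibility at Q: δ_0 − R_Q·δ_{QQ} = 0, so R_Q = 2271/55.46 = 40.95 kN.
Moment equilibrium about P: M_P = Σ(load moments about P) − R_Q·L = 471.9 − 40.95×5.5 = 246.7 kN·m.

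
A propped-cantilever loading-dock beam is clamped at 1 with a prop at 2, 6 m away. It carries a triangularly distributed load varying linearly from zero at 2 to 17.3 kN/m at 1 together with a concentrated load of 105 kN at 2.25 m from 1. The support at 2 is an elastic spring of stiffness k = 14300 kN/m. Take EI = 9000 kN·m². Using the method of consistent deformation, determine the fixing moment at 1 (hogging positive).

Remove the prop at 2; the released (primary) structure is a cantilever built in at 1.
Deflection at 2 on the released cantilever, summing each load's contribution:
  triangular load, peak 17.3 at the fixed end: w₀L⁴/(30EI) = 747.4/EI
  point load 105 at a = 2.25: Pa²(3L − a)/(6EI) = 1395/EI
  δ_0 = 2143/EI
Flexibility coefficient — unit upward force at 2: δ_{22} = L³/(3EI) = 72/EI.
With EI = 9000 kN·m²: δ_0 = 0.23808 m and δ_{22} = 0.008 m/kN.
Compatibility — the spring shortens by R_2/k under the reaction it provides: δ_0 − R_2·δ_{22} = R_2/k. With 1/k = 0.00007 m/kN, R_2 = δ_0 / (δ_{22} + 1/k) = 0.23808 / (0.008 + 0.00007) = 29.5 kN.
Moment equilibrium about 1: M_1 = Σ(load moments about 1) − R_2·L = 340.1 − 29.5×6 = 163 kN·m.

M_1 = 163 kN·m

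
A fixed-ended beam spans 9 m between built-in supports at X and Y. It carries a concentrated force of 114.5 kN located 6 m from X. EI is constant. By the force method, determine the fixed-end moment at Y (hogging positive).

Release both end moments; the primary structure is a simply-supported span XY with redundants M_X and M_Y.
On the primary (simply-supported) span, the end slopes from the loading are:
  at X: point load 114.5 at a = 6: Pab(L + b)/(6LEI) = 458/EI
  at Y: point load 114.5 at a = 6: Pab(L + a)/(6LEI) = 572.5/EI
  θ_X0 = 458/EI,  θ_Y0 = 572.5/EI
Flexibility coefficients: a unit moment at one end gives L/(3EI) there and L/(6EI) at the far end, so f₁₁ = f₂₂ = 3/EI and f₁₂ = f₂₁ = 1.5/EI.
Compatibility — zero rotation at each built-in end:
  3 M_X + 1.5 M_Y = 458
  1.5 M_X + 3 M_Y = 572.5
Solving the pair gives M_X = 76.33 kN·m and M_Y = 152.7 kN·m (hogging).

M_Y = 152.7 kN·m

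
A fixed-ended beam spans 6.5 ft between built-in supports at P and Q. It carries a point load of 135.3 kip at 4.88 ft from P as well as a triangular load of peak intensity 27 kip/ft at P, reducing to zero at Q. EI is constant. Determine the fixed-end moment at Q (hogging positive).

Take the two fixed-end moments M_P, M_Q as redundants; the released structure is the simple span PQ.
End rotations of the released simple span under the applied load (×1/EI):
  at P: point load 135.3 at a = 4.88: Pab(L + b)/(6LEI) = 222.7/EI
  at Q: point load 135.3 at a = 4.88: Pab(L + a)/(6LEI) = 312.1/EI
  at P: triangular load, peak 27: w₀L³/(45EI) = 164.8/EI
  at Q: triangular load, peak 27: 7w₀L³/(360EI) = 144.2/EI
  θ_P0 = 387.5/EI,  θ_Q0 = 456.3/EI
Flexibility coefficients: a unit moment at one end gives L/(3EI) there and L/(6EI) at the far end, so f₁₁ = f₂₂ = 2.167/EI and f₁₂ = f₂₁ = 1.083/EI.
Compatibility — zero rotation at each built-in end:
  2.167 M_P + 1.083 M_Q = 387.5
  1.083 M_P + 2.167 M_Q = 456.3
Solving the pair gives M_P = 98.05 kip·ft and M_Q = 161.6 kip·ft (hogging).

M_Q = 161.6 kip·ft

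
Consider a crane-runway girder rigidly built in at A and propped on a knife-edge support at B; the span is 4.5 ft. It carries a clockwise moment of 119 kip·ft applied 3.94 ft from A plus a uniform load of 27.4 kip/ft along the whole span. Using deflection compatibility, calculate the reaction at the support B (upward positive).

R_B = 85.29 kip

Choose R_B as the redundant. The primary structure is the cantilever fixed at A.
Free-end deflection of the primary structure under the applied loading (downward +):
  clockwise couple 119 at a = 3.94: M₀a(2L − a)/(2EI) = 1186/EI
  UDL 27.4: wL⁴/(8EI) = 1404/EI
  δ_0 = 2591/EI
Tip deflection under a unit load at B: L³/(3EI) = 30.38/EI.
Compatibility at B: δ_0 − R_B·δ_{BB} = 0, so R_B = 2591/30.38 = 85.29 kip.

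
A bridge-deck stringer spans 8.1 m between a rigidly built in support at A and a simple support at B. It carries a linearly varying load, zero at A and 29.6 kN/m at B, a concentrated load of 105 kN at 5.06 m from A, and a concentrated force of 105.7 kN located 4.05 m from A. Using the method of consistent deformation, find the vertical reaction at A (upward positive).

R_A = 183 kN

Remove the prop at B; the released (primary) structure is a cantilever built in at A.
Free-end deflection of the primary structure under the applied loading (downward +):
  triangular load, peak 29.6 at the free end: 11w₀L⁴/(120EI) = 11680/EI
  point load 105 at a = 5.06: Pa²(3L − a)/(6EI) = 8621/EI
  point load 105.7 at a = 4.05: Pa²(3L − a)/(6EI) = 5851/EI
  δ_0 = 26152/EI
Tip deflection under a unit load at B: L³/(3EI) = 177.1/EI.
Compatibility at B: δ_0 − R_B·δ_{BB} = 0, so R_B = 26152/177.1 = 147.6 kN.
Vertical equilibrium: R_A = ΣP − R_B = 330.6 − 147.6 = 183 kN.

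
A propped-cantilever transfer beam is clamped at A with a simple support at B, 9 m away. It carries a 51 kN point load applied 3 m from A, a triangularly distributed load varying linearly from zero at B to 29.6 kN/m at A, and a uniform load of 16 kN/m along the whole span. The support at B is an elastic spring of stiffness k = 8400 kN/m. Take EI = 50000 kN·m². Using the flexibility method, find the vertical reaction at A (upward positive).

Remove the prop at B; the released (primary) structure is a cantilever built in at A.
Free-end deflection of the primary structure under the applied loading (downward +):
  point load 51 at a = 3: Pa²(3L − a)/(6EI) = 1836/EI
  triangular load, peak 29.6 at the fixed end: w₀L⁴/(30EI) = 6474/EI
  UDL 16: wL⁴/(8EI) = 13122/EI
  δ_0 = 21432/EI
Tip deflection under a unit load at B: L³/(3EI) = 243/EI.
With EI = 50000 kN·m²: δ_0 = 0.42863 m and δ_{BB} = 0.00486 m/kN.
Compatibility — the spring shortens by R_B/k under the reaction it provides: δ_0 − R_B·δ_{BB} = R_B/k. With 1/k = 0.000119 m/kN, R_B = δ_0 / (δ_{BB} + 1/k) = 0.42863 / (0.00486 + 0.000119) = 86.09 kN.
Vertical equilibrium: R_A = ΣP − R_B = 328.2 − 86.09 = 242.1 kN.

R_A = 242.1 kN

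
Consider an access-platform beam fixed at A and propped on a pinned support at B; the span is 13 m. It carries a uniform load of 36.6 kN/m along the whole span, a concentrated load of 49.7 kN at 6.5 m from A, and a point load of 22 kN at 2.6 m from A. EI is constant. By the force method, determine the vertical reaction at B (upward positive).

Release the roller at B. Primary structure: cantilever fixed at A.
Primary-structure tip deflection at B by superposition:
  UDL 36.6: wL⁴/(8EI) = 130667/EI
  point load 49.7 at a = 6.5: Pa²(3L − a)/(6EI) = 11374/EI
  point load 22 at a = 2.6: Pa²(3L − a)/(6EI) = 902.2/EI
  δ_0 = 142943/EI
Flexibility coefficient — unit upward force at B: δ_{BB} = L³/(3EI) = 732.3/EI.
Compatibility at B: δ_0 − R_B·δ_{BB} = 0, so R_B = 142943/732.3 = 195.2 kN.

R_B = 195.2 kN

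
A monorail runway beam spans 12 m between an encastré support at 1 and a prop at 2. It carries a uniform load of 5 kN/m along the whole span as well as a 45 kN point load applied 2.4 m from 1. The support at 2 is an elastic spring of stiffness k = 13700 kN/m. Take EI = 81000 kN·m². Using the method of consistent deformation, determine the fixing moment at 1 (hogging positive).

M_1 = 170.8 kN·m

Take the reaction at 2 as the redundant and release it; the primary structure is a cantilever fixed at 1.
Primary-structure tip deflection at 2 by superposition:
  UDL 5: wL⁴/(8EI) = 12960/EI
  point load 45 at a = 2.4: Pa²(3L − a)/(6EI) = 1452/EI
  δ_0 = 14412/EI
Tip deflection under a unit load at 2: L³/(3EI) = 576/EI.
With EI = 81000 kN·m²: δ_0 = 0.17792 m and δ_{22} = 0.007111 m/kN.
Compatibility — the spring shortens by R_2/k under the reaction it provides: δ_0 − R_2·δ_{22} = R_2/k. With 1/k = 0.000073 m/kN, R_2 = δ_0 / (δ_{22} + 1/k) = 0.17792 / (0.007111 + 0.000073) = 24.77 kN.
Moment equilibrium about 1: M_1 = Σ(load moments about 1) − R_2·L = 468 − 24.77×12 = 170.8 kN·m.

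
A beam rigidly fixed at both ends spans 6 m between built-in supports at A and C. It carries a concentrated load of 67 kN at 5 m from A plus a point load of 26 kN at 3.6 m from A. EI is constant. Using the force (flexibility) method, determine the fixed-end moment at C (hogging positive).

Take the two fixed-end moments M_A, M_C as redundants; the released structure is the simple span AC.
End rotations of the released simple span under the applied load (×1/EI):
  at A: point load 67 at a = 5: Pab(L + b)/(6LEI) = 65.14/EI
  at C: point load 67 at a = 5: Pab(L + a)/(6LEI) = 102.4/EI
  at A: point load 26 at a = 3.6: Pab(L + b)/(6LEI) = 52.42/EI
  at C: point load 26 at a = 3.6: Pab(L + a)/(6LEI) = 59.9/EI
  θ_A0 = 117.6/EI,  θ_C0 = 162.3/EI
Flexibility coefficients: a unit moment at one end gives L/(3EI) there and L/(6EI) at the far end, so f₁₁ = f₂₂ = 2/EI and f₁₂ = f₂₁ = 1/EI.
Compatibility — zero rotation at each built-in end:
  2 M_A + 1 M_C = 117.6
  1 M_A + 2 M_C = 162.3
Solving the pair gives M_A = 24.28 kN·m and M_C = 68.99 kN·m (hogging).

M_C = 68.99 kN·m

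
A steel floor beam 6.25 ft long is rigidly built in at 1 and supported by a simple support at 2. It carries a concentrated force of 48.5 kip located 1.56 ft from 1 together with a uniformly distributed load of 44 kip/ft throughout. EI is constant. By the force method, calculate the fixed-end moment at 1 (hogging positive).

Release the roller at 2. Primary structure: cantilever fixed at 1.
Free-end deflection of the primary structure under the applied loading (downward +):
  point load 48.5 at a = 1.56: Pa²(3L − a)/(6EI) = 338.2/EI
  UDL 44: wL⁴/(8EI) = 8392/EI
  δ_0 = 8730/EI
Flexibility coefficient — unit upward force at 2: δ_{22} = L³/(3EI) = 81.38/EI.
The prop prevents deflection at 2: R_2 = δ_0/δ_{22} = 8730/81.38 = 107.3 kip.
Moment equilibrium about 1: M_1 = Σ(load moments about 1) − R_2·L = 935 − 107.3×6.25 = 264.5 kip·ft.

M_1 = 264.5 kip·ft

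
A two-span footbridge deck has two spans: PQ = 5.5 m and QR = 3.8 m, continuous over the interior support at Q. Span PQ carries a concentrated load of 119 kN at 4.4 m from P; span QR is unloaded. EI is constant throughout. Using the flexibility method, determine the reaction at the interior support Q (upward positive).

R_Q = 120 kN

Insert a hinge at Q; M_Q is the redundant, and each span becomes simply supported.
End slopes at the hinge Q, treating each span as simply supported:
  span PQ: point load 119 at a = 4.4: Pab(L + a)/(6LEI) = 172.8/EI
  relative rotation θ_0 = (172.8 + 0)/EI = 172.8/EI
A unit hogging moment at Q produces rotation L₁/(3EI) + L₂/(3EI) = 3.1/EI.
Slope continuity at Q: θ_0 = M_Q·3.1/EI, so M_Q = 172.8/3.1 = 55.74 kN·m (hogging).
Span PQ, ΣM about P with M_Q applied at Q: R_Q^{PQ}·5.5 = 523.6 + 55.74, so R_Q^{PQ} = 105.3 kN and R_P = 119 − 105.3 = 13.67 kN.
Span QR, ΣM about R: R_Q^{QR}·3.8 = 0 + 55.74, so R_Q^{QR} = 14.67 kN and R_R = 0 − 14.67 = -14.67 kN.
R_Q = 105.3 + 14.67 = 120 kN.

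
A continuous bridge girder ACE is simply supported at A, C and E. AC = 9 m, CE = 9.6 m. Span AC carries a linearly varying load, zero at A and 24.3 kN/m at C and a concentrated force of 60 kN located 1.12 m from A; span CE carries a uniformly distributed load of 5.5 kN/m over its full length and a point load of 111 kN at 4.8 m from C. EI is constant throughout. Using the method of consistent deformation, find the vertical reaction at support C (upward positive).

Insert a hinge at C; M_C is the redundant, and each span becomes simply supported.
Discontinuity in slope at C on the released structure — sum the simple-span end rotations:
  span AC: triangular load, peak 24.3: w₀L³/(45EI) = 393.7/EI
  span AC: point load 60 at a = 1.12: Pab(L + a)/(6LEI) = 99.24/EI
  span CE: UDL 5.5: wL³/(24EI) = 202.8/EI
  span CE: point load 111 at a = 4.8: Pab(L + b)/(6LEI) = 639.4/EI
  relative rotation θ_0 = (492.9 + 842.1)/EI = 1335/EI
A unit hogging moment at C produces rotation L₁/(3EI) + L₂/(3EI) = 6.2/EI.
Compatibility: M_C·(L₁+L₂)/(3EI) = θ_0, giving M_C = 215.3 kN·m (hogging).
Span AC, ΣM about A with M_C applied at C: R_C^{AC}·9 = 723.3 + 215.3, so R_C^{AC} = 104.3 kN and R_A = 169.3 − 104.3 = 65.06 kN.
Span CE, ΣM about E: R_C^{CE}·9.6 = 786.2 + 215.3, so R_C^{CE} = 104.3 kN and R_E = 163.8 − 104.3 = 59.47 kN.
R_C = 104.3 + 104.3 = 208.6 kN.

R_C = 208.6 kN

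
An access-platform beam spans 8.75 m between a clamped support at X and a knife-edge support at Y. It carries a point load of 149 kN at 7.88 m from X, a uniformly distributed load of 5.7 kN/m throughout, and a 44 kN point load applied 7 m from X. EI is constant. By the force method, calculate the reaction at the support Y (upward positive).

Choose R_Y as the redundant. The primary structure is the cantilever fixed at X.
Deflection at Y on the released cantilever, summing each load's contribution:
  point load 149 at a = 7.88: Pa²(3L − a)/(6EI) = 28327/EI
  UDL 5.7: wL⁴/(8EI) = 4177/EI
  point load 44 at a = 7: Pa²(3L − a)/(6EI) = 6917/EI
  δ_0 = 39420/EI
Tip deflection under a unit load at Y: L³/(3EI) = 223.3/EI.
Compatibility at Y: δ_0 − R_Y·δ_{YY} = 0, so R_Y = 39420/223.3 = 176.5 kN.

R_Y = 176.5 kN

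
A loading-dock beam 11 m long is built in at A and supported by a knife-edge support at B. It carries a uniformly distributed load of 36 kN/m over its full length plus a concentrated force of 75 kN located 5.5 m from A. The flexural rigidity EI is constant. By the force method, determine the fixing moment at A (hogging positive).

M_A = 699.2 kN·m

Release the roller at B. Primary structure: cantilever fixed at A.
Free-end deflection of the primary structure under the applied loading (downward +):
  UDL 36: wL⁴/(8EI) = 65884/EI
  point load 75 at a = 5.5: Pa²(3L − a)/(6EI) = 10398/EI
  δ_0 = 76283/EI
Flexibility coefficient — unit upward force at B: δ_{BB} = L³/(3EI) = 443.7/EI.
The prop prevents deflection at B: R_B = δ_0/δ_{BB} = 76283/443.7 = 171.9 kN.
Moment equilibrium about A: M_A = Σ(load moments about A) − R_B·L = 2590 − 171.9×11 = 699.2 kN·m.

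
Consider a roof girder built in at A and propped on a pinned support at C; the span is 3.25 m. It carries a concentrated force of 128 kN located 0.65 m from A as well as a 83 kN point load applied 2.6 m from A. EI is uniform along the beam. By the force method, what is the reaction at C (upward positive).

Remove the prop at C; the released (primary) structure is a cantilever built in at A.
Downward deflection at the released point C due to the loads:
  point load 128 at a = 0.65: Pa²(3L − a)/(6EI) = 82.02/EI
  point load 83 at a = 2.6: Pa²(3L − a)/(6EI) = 668.6/EI
  δ_0 = 750.6/EI
Tip deflection under a unit load at C: L³/(3EI) = 11.44/EI.
The prop prevents deflection at C: R_C = δ_0/δ_{CC} = 750.6/11.44 = 65.6 kN.

R_C = 65.6 kN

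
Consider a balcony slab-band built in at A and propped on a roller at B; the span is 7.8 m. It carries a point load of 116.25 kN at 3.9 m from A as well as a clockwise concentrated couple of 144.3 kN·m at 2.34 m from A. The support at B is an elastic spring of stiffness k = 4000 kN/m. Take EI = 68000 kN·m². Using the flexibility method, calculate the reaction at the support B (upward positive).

Release the roller at B. Primary structure: cantilever fixed at A.
Downward deflection at the released point B due to the loads:
  point load 116.25 at a = 3.9: Pa²(3L − a)/(6EI) = 5747/EI
  clockwise couple 144.3 at a = 2.34: M₀a(2L − a)/(2EI) = 2239/EI
  δ_0 = 7985/EI
Tip deflection under a unit load at B: L³/(3EI) = 158.2/EI.
With EI = 68000 kN·m²: δ_0 = 0.11743 m and δ_{BB} = 0.002326 m/kN.
Compatibility — the spring shortens by R_B/k under the reaction it provides: δ_0 − R_B·δ_{BB} = R_B/k. With 1/k = 0.00025 m/kN, R_B = δ_0 / (δ_{BB} + 1/k) = 0.11743 / (0.002326 + 0.00025) = 45.58 kN.

R_B = 45.58 kN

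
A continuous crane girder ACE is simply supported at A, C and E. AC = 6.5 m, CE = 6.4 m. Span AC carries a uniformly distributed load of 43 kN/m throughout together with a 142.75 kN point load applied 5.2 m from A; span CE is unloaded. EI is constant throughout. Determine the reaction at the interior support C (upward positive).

Take M_C as the redundant. Released structure: two simple spans AC and CE with a hinge at C.
Discontinuity in slope at C on the released structure — sum the simple-span end rotations:
  span AC: UDL 43: wL³/(24EI) = 492/EI
  span AC: point load 142.75 at a = 5.2: Pab(L + a)/(6LEI) = 289.5/EI
  relative rotation θ_0 = (781.5 + 0)/EI = 781.5/EI
A unit hogging moment at C produces rotation L₁/(3EI) + L₂/(3EI) = 4.3/EI.
Compatibility: M_C·(L₁+L₂)/(3EI) = θ_0, giving M_C = 181.8 kN·m (hogging).
Span AC, ΣM about A with M_C applied at C: R_C^{AC}·6.5 = 1651 + 181.8, so R_C^{AC} = 281.9 kN and R_A = 422.2 − 281.9 = 140.3 kN.
Span CE, ΣM about E: R_C^{CE}·6.4 = 0 + 181.8, so R_C^{CE} = 28.4 kN and R_E = 0 − 28.4 = -28.4 kN.
R_C = 281.9 + 28.4 = 310.3 kN.

R_C = 310.3 kN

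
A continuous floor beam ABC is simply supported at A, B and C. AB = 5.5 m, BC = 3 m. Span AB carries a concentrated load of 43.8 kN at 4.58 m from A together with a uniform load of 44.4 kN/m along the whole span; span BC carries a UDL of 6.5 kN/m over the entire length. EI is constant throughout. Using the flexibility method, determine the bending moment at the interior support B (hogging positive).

M_B = 131.1 kN·m

Take M_B as the redundant. Released structure: two simple spans AB and BC with a hinge at B.
Rotations at B on the released spans (each span's end-slope, ×1/EI):
  span AB: point load 43.8 at a = 4.58: Pab(L + a)/(6LEI) = 56.37/EI
  span AB: UDL 44.4: wL³/(24EI) = 307.8/EI
  span BC: UDL 6.5: wL³/(24EI) = 7.312/EI
  relative rotation θ_0 = (364.2 + 7.312)/EI = 371.5/EI
A unit hogging moment at B produces rotation L₁/(3EI) + L₂/(3EI) = 2.833/EI.
Compatibility: M_B·(L₁+L₂)/(3EI) = θ_0, giving M_B = 131.1 kN·m (hogging).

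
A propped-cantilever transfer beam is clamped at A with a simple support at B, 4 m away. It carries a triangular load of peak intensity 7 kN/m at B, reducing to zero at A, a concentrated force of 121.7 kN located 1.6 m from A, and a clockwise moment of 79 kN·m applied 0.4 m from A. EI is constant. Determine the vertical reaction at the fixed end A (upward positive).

R_A = 97.06 kN

Choose R_B as the redundant. The primary structure is the cantilever fixed at A.
Primary-structure tip deflection at B by superposition:
  triangular load, peak 7 at the free end: 11w₀L⁴/(120EI) = 164.3/EI
  point load 121.7 at a = 1.6: Pa²(3L − a)/(6EI) = 540/EI
  clockwise couple 79 at a = 0.4: M₀a(2L − a)/(2EI) = 120.1/EI
  δ_0 = 824.4/EI
Tip deflection under a unit load at B: L³/(3EI) = 21.33/EI.
Compatibility at B: δ_0 − R_B·δ_{BB} = 0, so R_B = 824.4/21.33 = 38.64 kN.
Vertical equilibrium: R_A = ΣP − R_B = 135.7 − 38.64 = 97.06 kN.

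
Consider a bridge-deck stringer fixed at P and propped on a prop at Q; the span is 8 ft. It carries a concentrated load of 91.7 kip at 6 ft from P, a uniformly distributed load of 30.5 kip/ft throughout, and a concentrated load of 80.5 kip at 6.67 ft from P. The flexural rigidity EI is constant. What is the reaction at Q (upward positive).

Remove the prop at Q; the released (primary) structure is a cantilever built in at P.
Deflection at Q on the released cantilever, summing each load's contribution:
  point load 91.7 at a = 6: Pa²(3L − a)/(6EI) = 9904/EI
  UDL 30.5: wL⁴/(8EI) = 15616/EI
  point load 80.5 at a = 6.67: Pa²(3L − a)/(6EI) = 10344/EI
  δ_0 = 35864/EI
Flexibility coefficient — unit upward force at Q: δ_{QQ} = L³/(3EI) = 170.7/EI.
The prop prevents deflection at Q: R_Q = δ_0/δ_{QQ} = 35864/170.7 = 210.1 kip.

R_Q = 210.1 kip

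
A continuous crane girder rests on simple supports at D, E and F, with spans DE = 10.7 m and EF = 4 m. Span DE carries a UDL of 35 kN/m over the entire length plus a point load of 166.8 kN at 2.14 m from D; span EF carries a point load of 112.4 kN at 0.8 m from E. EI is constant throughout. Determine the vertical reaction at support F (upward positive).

R_F = -104.3 kN

Insert a hinge at E; M_E is the redundant, and each span becomes simply supported.
End slopes at the hinge E, treating each span as simply supported:
  span DE: UDL 35: wL³/(24EI) = 1787/EI
  span DE: point load 166.8 at a = 2.14: Pab(L + a)/(6LEI) = 611.1/EI
  span EF: point load 112.4 at a = 0.8: Pab(L + b)/(6LEI) = 86.32/EI
  relative rotation θ_0 = (2398 + 86.32)/EI = 2484/EI
A unit hogging moment at E produces rotation L₁/(3EI) + L₂/(3EI) = 4.9/EI.
Compatibility: M_E·(L₁+L₂)/(3EI) = θ_0, giving M_E = 506.9 kN·m (hogging).
Span EF, ΣM about F: R_E^{EF}·4 = 359.7 + 506.9, so R_E^{EF} = 216.7 kN and R_F = 112.4 − 216.7 = -104.3 kN.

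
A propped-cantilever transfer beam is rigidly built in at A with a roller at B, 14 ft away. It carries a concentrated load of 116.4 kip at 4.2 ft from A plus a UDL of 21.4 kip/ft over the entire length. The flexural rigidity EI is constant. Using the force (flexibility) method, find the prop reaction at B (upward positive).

Release the roller at B. Primary structure: cantilever fixed at A.
Free-end deflection of the primary structure under the applied loading (downward +):
  point load 116.4 at a = 4.2: Pa²(3L − a)/(6EI) = 12936/EI
  UDL 21.4: wL⁴/(8EI) = 102763/EI
  δ_0 = 115699/EI
Flexibility coefficient — unit upward force at B: δ_{BB} = L³/(3EI) = 914.7/EI.
Compatibility at B: δ_0 − R_B·δ_{BB} = 0, so R_B = 115699/914.7 = 126.5 kip.

R_B = 126.5 kip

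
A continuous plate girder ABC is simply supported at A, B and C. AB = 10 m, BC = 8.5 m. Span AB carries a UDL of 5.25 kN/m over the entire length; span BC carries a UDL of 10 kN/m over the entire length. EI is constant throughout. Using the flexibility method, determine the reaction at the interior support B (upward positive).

R_B = 85.5 kN

Take M_B as the redundant. Released structure: two simple spans AB and BC with a hinge at B.
Rotations at B on the released spans (each span's end-slope, ×1/EI):
  span AB: UDL 5.25: wL³/(24EI) = 218.8/EI
  span BC: UDL 10: wL³/(24EI) = 255.9/EI
  relative rotation θ_0 = (218.8 + 255.9)/EI = 474.6/EI
A unit hogging moment at B produces rotation L₁/(3EI) + L₂/(3EI) = 6.167/EI.
Compatibility: M_B·(L₁+L₂)/(3EI) = θ_0, giving M_B = 76.97 kN·m (hogging).
Span AB, ΣM about A with M_B applied at B: R_B^{AB}·10 = 262.5 + 76.97, so R_B^{AB} = 33.95 kN and R_A = 52.5 − 33.95 = 18.55 kN.
Span BC, ΣM about C: R_B^{BC}·8.5 = 361.2 + 76.97, so R_B^{BC} = 51.56 kN and R_C = 85 − 51.56 = 33.44 kN.
R_B = 33.95 + 51.56 = 85.5 kN.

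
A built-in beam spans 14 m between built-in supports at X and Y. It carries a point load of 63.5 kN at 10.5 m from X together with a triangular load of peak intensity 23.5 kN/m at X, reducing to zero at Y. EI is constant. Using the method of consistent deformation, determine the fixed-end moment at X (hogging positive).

M_X = 272 kN·m

Take the two fixed-end moments M_X, M_Y as redundants; the released structure is the simple span XY.
On the primary (simply-supported) span, the end slopes from the loading are:
  at X: point load 63.5 at a = 10.5: Pab(L + b)/(6LEI) = 486.2/EI
  at Y: point load 63.5 at a = 10.5: Pab(L + a)/(6LEI) = 680.6/EI
  at X: triangular load, peak 23.5: w₀L³/(45EI) = 1433/EI
  at Y: triangular load, peak 23.5: 7w₀L³/(360EI) = 1254/EI
  θ_X0 = 1919/EI,  θ_Y0 = 1934/EI
Flexibility coefficients: a unit moment at one end gives L/(3EI) there and L/(6EI) at the far end, so f₁₁ = f₂₂ = 4.667/EI and f₁₂ = f₂₁ = 2.333/EI.
Compatibility — zero rotation at each built-in end:
  4.667 M_X + 2.333 M_Y = 1919
  2.333 M_X + 4.667 M_Y = 1934
Solving the pair gives M_X = 272 kN·m and M_Y = 278.5 kN·m (hogging).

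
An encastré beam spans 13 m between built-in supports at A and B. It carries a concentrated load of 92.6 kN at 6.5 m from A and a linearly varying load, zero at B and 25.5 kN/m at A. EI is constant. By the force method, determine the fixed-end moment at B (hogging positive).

Release both end moments; the primary structure is a simply-supported span AB with redundants M_A and M_B.
On the primary (simply-supported) span, the end slopes from the loading are:
  at A: point load 92.6 at a = 6.5: Pab(L + b)/(6LEI) = 978.1/EI
  at B: point load 92.6 at a = 6.5: Pab(L + a)/(6LEI) = 978.1/EI
  at A: triangular load, peak 25.5: w₀L³/(45EI) = 1245/EI
  at B: triangular load, peak 25.5: 7w₀L³/(360EI) = 1089/EI
  θ_A0 = 2223/EI,  θ_B0 = 2067/EI
Flexibility coefficients: a unit moment at one end gives L/(3EI) there and L/(6EI) at the far end, so f₁₁ = f₂₂ = 4.333/EI and f₁₂ = f₂₁ = 2.167/EI.
Compatibility — zero rotation at each built-in end:
  4.333 M_A + 2.167 M_B = 2223
  2.167 M_A + 4.333 M_B = 2067
Solving the pair gives M_A = 365.9 kN·m and M_B = 294.1 kN·m (hogging).

M_B = 294.1 kN·m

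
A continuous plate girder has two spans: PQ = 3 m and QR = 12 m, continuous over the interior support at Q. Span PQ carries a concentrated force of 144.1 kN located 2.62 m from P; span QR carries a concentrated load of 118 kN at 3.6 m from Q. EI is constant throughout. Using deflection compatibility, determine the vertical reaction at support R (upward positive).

Insert a hinge at Q; M_Q is the redundant, and each span becomes simply supported.
Discontinuity in slope at Q on the released structure — sum the simple-span end rotations:
  span PQ: point load 144.1 at a = 2.62: Pab(L + a)/(6LEI) = 44.79/EI
  span QR: point load 118 at a = 3.6: Pab(L + b)/(6LEI) = 1011/EI
  relative rotation θ_0 = (44.79 + 1011)/EI = 1056/EI
A unit hogging moment at Q produces rotation L₁/(3EI) + L₂/(3EI) = 5/EI.
Compatibility: M_Q·(L₁+L₂)/(3EI) = θ_0, giving M_Q = 211.2 kN·m (hogging).
Span QR, ΣM about R: R_Q^{QR}·12 = 991.2 + 211.2, so R_Q^{QR} = 100.2 kN and R_R = 118 − 100.2 = 17.8 kN.

R_R = 17.8 kN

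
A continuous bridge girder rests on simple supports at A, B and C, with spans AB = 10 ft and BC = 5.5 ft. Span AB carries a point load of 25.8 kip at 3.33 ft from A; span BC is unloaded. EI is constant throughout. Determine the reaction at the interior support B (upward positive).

R_B = 15.54 kip

Release continuity at B by inserting a hinge; the redundant is the internal moment M_B. The primary structure is two simply-supported spans AB and BC.
Rotations at B on the released spans (each span's end-slope, ×1/EI):
  span AB: point load 25.8 at a = 3.33: Pab(L + a)/(6LEI) = 127.3/EI
  relative rotation θ_0 = (127.3 + 0)/EI = 127.3/EI
A unit hogging moment at B produces rotation L₁/(3EI) + L₂/(3EI) = 5.167/EI.
Slope continuity at B: θ_0 = M_B·5.167/EI, so M_B = 127.3/5.167 = 24.64 kip·ft (hogging).
Span AB, ΣM about A with M_B applied at B: R_B^{AB}·10 = 85.91 + 24.64, so R_B^{AB} = 11.06 kip and R_A = 25.8 − 11.06 = 14.74 kip.
Span BC, ΣM about C: R_B^{BC}·5.5 = 0 + 24.64, so R_B^{BC} = 4.48 kip and R_C = 0 − 4.48 = -4.48 kip.
R_B = 11.06 + 4.48 = 15.54 kip.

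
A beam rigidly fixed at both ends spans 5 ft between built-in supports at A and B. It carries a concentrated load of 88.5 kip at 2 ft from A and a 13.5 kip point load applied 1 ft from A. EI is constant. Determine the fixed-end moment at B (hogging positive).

Release both end moments; the primary structure is a simply-supported span AB with redundants M_A and M_B.
On the primary (simply-supported) span, the end slopes from the loading are:
  at A: point load 88.5 at a = 2: Pab(L + b)/(6LEI) = 141.6/EI
  at B: point load 88.5 at a = 2: Pab(L + a)/(6LEI) = 123.9/EI
  at A: point load 13.5 at a = 1: Pab(L + b)/(6LEI) = 16.2/EI
  at B: point load 13.5 at a = 1: Pab(L + a)/(6LEI) = 10.8/EI
  θ_A0 = 157.8/EI,  θ_B0 = 134.7/EI
Flexibility coefficients: a unit moment at one end gives L/(3EI) there and L/(6EI) at the far end, so f₁₁ = f₂₂ = 1.667/EI and f₁₂ = f₂₁ = 0.8333/EI.
Compatibility — zero rotation at each built-in end:
  1.667 M_A + 0.8333 M_B = 157.8
  0.8333 M_A + 1.667 M_B = 134.7
Solving the pair gives M_A = 72.36 kip·ft and M_B = 44.64 kip·ft (hogging).

M_B = 44.64 kip·ft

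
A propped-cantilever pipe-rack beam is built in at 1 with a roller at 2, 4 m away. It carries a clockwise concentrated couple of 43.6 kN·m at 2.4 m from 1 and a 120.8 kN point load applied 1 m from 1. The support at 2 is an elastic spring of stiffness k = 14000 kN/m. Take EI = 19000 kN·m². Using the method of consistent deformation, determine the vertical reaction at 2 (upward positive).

R_2 = 22.67 kN

Choose R_2 as the redundant. The primary structure is the cantilever fixed at 1.
Deflection at 2 on the released cantilever, summing each load's contribution:
  clockwise couple 43.6 at a = 2.4: M₀a(2L − a)/(2EI) = 293/EI
  point load 120.8 at a = 1: Pa²(3L − a)/(6EI) = 221.5/EI
  δ_0 = 514.5/EI
Flexibility coefficient — unit upward force at 2: δ_{22} = L³/(3EI) = 21.33/EI.
With EI = 19000 kN·m²: δ_0 = 0.027077 m and δ_{22} = 0.001123 m/kN.
Compatibility — the spring shortens by R_2/k under the reaction it provides: δ_0 − R_2·δ_{22} = R_2/k. With 1/k = 0.000071 m/kN, R_2 = δ_0 / (δ_{22} + 1/k) = 0.027077 / (0.001123 + 0.000071) = 22.67 kN.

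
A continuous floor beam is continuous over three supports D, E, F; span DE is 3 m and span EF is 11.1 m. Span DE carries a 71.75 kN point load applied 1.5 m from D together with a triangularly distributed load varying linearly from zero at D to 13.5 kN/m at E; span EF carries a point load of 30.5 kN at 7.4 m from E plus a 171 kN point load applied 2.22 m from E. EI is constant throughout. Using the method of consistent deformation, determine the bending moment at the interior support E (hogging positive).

Release continuity at E by inserting a hinge; the redundant is the internal moment M_E. The primary structure is two simply-supported spans DE and EF.
End slopes at the hinge E, treating each span as simply supported:
  span DE: point load 71.75 at a = 1.5: Pab(L + a)/(6LEI) = 40.36/EI
  span DE: triangular load, peak 13.5: w₀L³/(45EI) = 8.1/EI
  span EF: point load 30.5 at a = 7.4: Pab(L + b)/(6LEI) = 185.6/EI
  span EF: point load 171 at a = 2.22: Pab(L + b)/(6LEI) = 1011/EI
  relative rotation θ_0 = (48.46 + 1197)/EI = 1245/EI
A unit hogging moment at E produces rotation L₁/(3EI) + L₂/(3EI) = 4.7/EI.
Compatibility: M_E·(L₁+L₂)/(3EI) = θ_0, giving M_E = 265 kN·m (hogging).

M_E = 265 kN·m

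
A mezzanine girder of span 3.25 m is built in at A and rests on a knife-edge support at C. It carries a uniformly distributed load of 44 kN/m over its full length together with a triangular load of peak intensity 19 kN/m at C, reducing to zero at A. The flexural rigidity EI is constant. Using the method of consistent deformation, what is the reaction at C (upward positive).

R_C = 70.61 kN

Remove the prop at C; the released (primary) structure is a cantilever built in at A.
Downward deflection at the released point C due to the loads:
  UDL 44: wL⁴/(8EI) = 613.6/EI
  triangular load, peak 19 at the free end: 11w₀L⁴/(120EI) = 194.3/EI
  δ_0 = 807.9/EI
Tip deflection under a unit load at C: L³/(3EI) = 11.44/EI.
Compatibility at C: δ_0 − R_C·δ_{CC} = 0, so R_C = 807.9/11.44 = 70.61 kN.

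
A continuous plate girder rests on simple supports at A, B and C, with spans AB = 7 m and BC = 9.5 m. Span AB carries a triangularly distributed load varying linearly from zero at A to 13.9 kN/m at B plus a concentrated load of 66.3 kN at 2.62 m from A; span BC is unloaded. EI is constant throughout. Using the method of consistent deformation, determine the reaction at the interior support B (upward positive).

Take M_B as the redundant. Released structure: two simple spans AB and BC with a hinge at B.
Rotations at B on the released spans (each span's end-slope, ×1/EI):
  span AB: triangular load, peak 13.9: w₀L³/(45EI) = 105.9/EI
  span AB: point load 66.3 at a = 2.62: Pab(L + a)/(6LEI) = 174.3/EI
  relative rotation θ_0 = (280.2 + 0)/EI = 280.2/EI
A unit hogging moment at B produces rotation L₁/(3EI) + L₂/(3EI) = 5.5/EI.
Slope continuity at B: θ_0 = M_B·5.5/EI, so M_B = 280.2/5.5 = 50.95 kN·m (hogging).
Span AB, ΣM about A with M_B applied at B: R_B^{AB}·7 = 400.7 + 50.95, so R_B^{AB} = 64.53 kN and R_A = 115 − 64.53 = 50.42 kN.
Span BC, ΣM about C: R_B^{BC}·9.5 = 0 + 50.95, so R_B^{BC} = 5.363 kN and R_C = 0 − 5.363 = -5.363 kN.
R_B = 64.53 + 5.363 = 69.89 kN.

R_B = 69.89 kN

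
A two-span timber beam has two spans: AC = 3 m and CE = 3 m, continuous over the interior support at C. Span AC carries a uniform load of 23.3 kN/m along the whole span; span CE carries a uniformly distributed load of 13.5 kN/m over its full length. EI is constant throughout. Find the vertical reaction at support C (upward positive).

R_C = 69 kN

Take M_C as the redundant. Released structure: two simple spans AC and CE with a hinge at C.
Rotations at C on the released spans (each span's end-slope, ×1/EI):
  span AC: UDL 23.3: wL³/(24EI) = 26.21/EI
  span CE: UDL 13.5: wL³/(24EI) = 15.19/EI
  relative rotation θ_0 = (26.21 + 15.19)/EI = 41.4/EI
A unit hogging moment at C produces rotation L₁/(3EI) + L₂/(3EI) = 2/EI.
Compatibility: M_C·(L₁+L₂)/(3EI) = θ_0, giving M_C = 20.7 kN·m (hogging).
Span AC, ΣM about A with M_C applied at C: R_C^{AC}·3 = 104.8 + 20.7, so R_C^{AC} = 41.85 kN and R_A = 69.9 − 41.85 = 28.05 kN.
Span CE, ΣM about E: R_C^{CE}·3 = 60.75 + 20.7, so R_C^{CE} = 27.15 kN and R_E = 40.5 − 27.15 = 13.35 kN.
R_C = 41.85 + 27.15 = 69 kN.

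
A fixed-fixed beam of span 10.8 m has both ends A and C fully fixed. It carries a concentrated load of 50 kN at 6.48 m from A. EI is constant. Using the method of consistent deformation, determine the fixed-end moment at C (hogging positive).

Take the two fixed-end moments M_A, M_C as redundants; the released structure is the simple span AC.
End rotations of the released simple span under the applied load (×1/EI):
  at A: point load 50 at a = 6.48: Pab(L + b)/(6LEI) = 326.6/EI
  at C: point load 50 at a = 6.48: Pab(L + a)/(6LEI) = 373.2/EI
  θ_A0 = 326.6/EI,  θ_C0 = 373.2/EI
Flexibility coefficients: a unit moment at one end gives L/(3EI) there and L/(6EI) at the far end, so f₁₁ = f₂₂ = 3.6/EI and f₁₂ = f₂₁ = 1.8/EI.
Compatibility — zero rotation at each built-in end:
  3.6 M_A + 1.8 M_C = 326.6
  1.8 M_A + 3.6 M_C = 373.2
Solving the pair gives M_A = 51.84 kN·m and M_C = 77.76 kN·m (hogging).

M_C = 77.76 kN·m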